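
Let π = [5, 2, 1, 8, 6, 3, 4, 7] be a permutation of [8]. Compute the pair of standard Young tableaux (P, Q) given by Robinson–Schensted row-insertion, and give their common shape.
P = [1, 3, 4, 7] / [2, 6] / [5, 8];  Q = [1, 4, 7, 8] / [2, 5] / [3, 6];  common shape = (4, 2, 2)

Row-insert the values π_1, π_2, … into P one at a time, bumping the leftmost entry strictly greater than the inserted value down to the next row. The recording tableau Q records, in position (i, j), the step at which that cell was added to P.
  Insert 5 (step 1): P = [5];  Q = [1]
  Insert 2 (step 2): P = [2] / [5];  Q = [1] / [2]
  Insert 1 (step 3): P = [1] / [2] / [5];  Q = [1] / [2] / [3]
  Insert 8 (step 4): P = [1, 8] / [2] / [5];  Q = [1, 4] / [2] / [3]
  Insert 6 (step 5): P = [1, 6] / [2, 8] / [5];  Q = [1, 4] / [2, 5] / [3]
  Insert 3 (step 6): P = [1, 3] / [2, 6] / [5, 8];  Q = [1, 4] / [2, 5] / [3, 6]
  Insert 4 (step 7): P = [1, 3, 4] / [2, 6] / [5, 8];  Q = [1, 4, 7] / [2, 5] / [3, 6]
  Insert 7 (step 8): P = [1, 3, 4, 7] / [2, 6] / [5, 8];  Q = [1, 4, 7, 8] / [2, 5] / [3, 6]
Final shape: (4, 2, 2).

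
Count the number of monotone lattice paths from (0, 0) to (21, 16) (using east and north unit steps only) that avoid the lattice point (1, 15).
Number of paths = 12875774334

Total paths from (0, 0) to (21, 16): C(37, 21) = 12875774670. Paths through (1, 15): (paths (0, 0) → (1, 15)) × (paths (1, 15) → (21, 16)) = C(16, 1) · C(21, 20) = 16 · 21 = 336. Avoidance count = 12875774670 − 336 = 12875774334.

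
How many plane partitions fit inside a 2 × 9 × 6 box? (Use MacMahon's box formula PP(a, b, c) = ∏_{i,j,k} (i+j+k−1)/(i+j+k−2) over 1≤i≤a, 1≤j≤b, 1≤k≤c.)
PP(2, 9, 6) = 5725720

Evaluate the triple product over i = 1..2, j = 1..9, k = 1..6. The factors are (2/1) · (3/2) · (4/3) · (5/4) · (6/5) · (7/6) · (3/2) · (4/3) · … (108 factors total). The numerators and denominators telescope so the product is an integer; carrying out the multiplication exactly gives PP(2, 9, 6) = 5725720.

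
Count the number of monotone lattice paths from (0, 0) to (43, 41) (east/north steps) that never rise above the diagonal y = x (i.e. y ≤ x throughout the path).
Number of paths = 111809049293180907701460

By the reflection principle (André's argument), the number of monotone paths to (43, 41) with n ≤ m that never go above y = x is C(84, 43) − C(84, 44) = 1639866056299986646288080 − 1528057007006805738586620 = 111809049293180907701460.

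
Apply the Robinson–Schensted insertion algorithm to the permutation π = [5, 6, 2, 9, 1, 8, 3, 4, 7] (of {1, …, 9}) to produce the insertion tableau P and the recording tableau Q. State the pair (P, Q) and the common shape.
P = [1, 3, 4, 7] / [2, 6, 8] / [5, 9];  Q = [1, 2, 4, 9] / [3, 6, 8] / [5, 7];  common shape = (4, 3, 2)

Row-insert the values π_1, π_2, … into P one at a time, bumping the leftmost entry strictly greater than the inserted value down to the next row. The recording tableau Q records, in position (i, j), the step at which that cell was added to P.
  Insert 5 (step 1): P = [5];  Q = [1]
  Insert 6 (step 2): P = [5, 6];  Q = [1, 2]
  Insert 2 (step 3): P = [2, 6] / [5];  Q = [1, 2] / [3]
  Insert 9 (step 4): P = [2, 6, 9] / [5];  Q = [1, 2, 4] / [3]
  Insert 1 (step 5): P = [1, 6, 9] / [2] / [5];  Q = [1, 2, 4] / [3] / [5]
  Insert 8 (step 6): P = [1, 6, 8] / [2, 9] / [5];  Q = [1, 2, 4] / [3, 6] / [5]
  Insert 3 (step 7): P = [1, 3, 8] / [2, 6] / [5, 9];  Q = [1, 2, 4] / [3, 6] / [5, 7]
  Insert 4 (step 8): P = [1, 3, 4] / [2, 6, 8] / [5, 9];  Q = [1, 2, 4] / [3, 6, 8] / [5, 7]
  Insert 7 (step 9): P = [1, 3, 4, 7] / [2, 6, 8] / [5, 9];  Q = [1, 2, 4, 9] / [3, 6, 8] / [5, 7]
Final shape: (4, 3, 2).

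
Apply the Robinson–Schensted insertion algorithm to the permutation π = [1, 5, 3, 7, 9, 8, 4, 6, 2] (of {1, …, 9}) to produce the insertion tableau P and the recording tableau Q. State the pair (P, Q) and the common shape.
P = [1, 2, 4, 6] / [3, 7, 8] / [5] / [9];  Q = [1, 2, 4, 5] / [3, 6, 8] / [7] / [9];  common shape = (4, 3, 1, 1)

Row-insert the values π_1, π_2, … into P one at a time, bumping the leftmost entry strictly greater than the inserted value down to the next row. The recording tableau Q records, in position (i, j), the step at which that cell was added to P.
  Insert 1 (step 1): P = [1];  Q = [1]
  Insert 5 (step 2): P = [1, 5];  Q = [1, 2]
  Insert 3 (step 3): P = [1, 3] / [5];  Q = [1, 2] / [3]
  Insert 7 (step 4): P = [1, 3, 7] / [5];  Q = [1, 2, 4] / [3]
  Insert 9 (step 5): P = [1, 3, 7, 9] / [5];  Q = [1, 2, 4, 5] / [3]
  Insert 8 (step 6): P = [1, 3, 7, 8] / [5, 9];  Q = [1, 2, 4, 5] / [3, 6]
  Insert 4 (step 7): P = [1, 3, 4, 8] / [5, 7] / [9];  Q = [1, 2, 4, 5] / [3, 6] / [7]
  Insert 6 (step 8): P = [1, 3, 4, 6] / [5, 7, 8] / [9];  Q = [1, 2, 4, 5] / [3, 6, 8] / [7]
  Insert 2 (step 9): P = [1, 2, 4, 6] / [3, 7, 8] / [5] / [9];  Q = [1, 2, 4, 5] / [3, 6, 8] / [7] / [9]
Final shape: (4, 3, 1, 1).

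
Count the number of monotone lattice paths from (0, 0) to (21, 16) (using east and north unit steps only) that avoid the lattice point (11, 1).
Number of paths = 12836549550

Total paths from (0, 0) to (21, 16): C(37, 21) = 12875774670. Paths through (11, 1): (paths (0, 0) → (11, 1)) × (paths (11, 1) → (21, 16)) = C(12, 11) · C(25, 10) = 12 · 3268760 = 39225120. Avoidance count = 12875774670 − 39225120 = 12836549550.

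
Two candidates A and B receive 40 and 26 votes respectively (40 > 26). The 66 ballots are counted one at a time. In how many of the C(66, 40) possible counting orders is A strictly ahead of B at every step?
Strict-lead orderings = 350908747657532568

Total orderings of the 66 votes with 40 for A: C(66, 40) = 1654284096099796392. By the Bertrand ballot formula (Cycle Lemma / reflection principle), the number of orderings in which A is strictly ahead of B throughout is (p − q)/(p + q) · C(p + q, p) = (40 − 26)/(40 + 26) · 1654284096099796392 = 350908747657532568.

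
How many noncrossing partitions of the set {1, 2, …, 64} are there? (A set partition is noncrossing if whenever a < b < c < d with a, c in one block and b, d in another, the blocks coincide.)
C_64 = 368479169875816659479009042713546950

These noncrossing partitions are counted by the Catalan number C_n = (1/(n + 1)) · C(2n, n). For n = 64: C_64 = (1/65) · C(128, 64) = 23951146041928082866135587776380551750/65 = 368479169875816659479009042713546950.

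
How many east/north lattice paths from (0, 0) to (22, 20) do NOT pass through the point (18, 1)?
Number of paths = 513791439175

Total paths from (0, 0) to (22, 20): C(42, 22) = 513791607420. Paths through (18, 1): (paths (0, 0) → (18, 1)) × (paths (18, 1) → (22, 20)) = C(19, 18) · C(23, 4) = 19 · 8855 = 168245. Avoidance count = 513791607420 − 168245 = 513791439175.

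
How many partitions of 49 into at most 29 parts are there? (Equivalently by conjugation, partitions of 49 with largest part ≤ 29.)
p(49, parts ≤ 29) = 171438

Use the recurrence p(n, m) = p(n, m−1) + p(n−m, m): either the largest part is < m (count p(n, m−1)) or the largest part is exactly m (remove one copy of m, count p(n−m, m)). With p(0, ·) = 1 this gives p(49, parts ≤ 29) = 171438. (By conjugating Young diagrams, this also counts partitions of 49 into at most 29 parts.)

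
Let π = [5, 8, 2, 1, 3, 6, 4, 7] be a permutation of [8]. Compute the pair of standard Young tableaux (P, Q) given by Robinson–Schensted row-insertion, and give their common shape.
P = [1, 3, 4, 7] / [2, 6] / [5, 8];  Q = [1, 2, 6, 8] / [3, 5] / [4, 7];  common shape = (4, 2, 2)

Row-insert the values π_1, π_2, … into P one at a time, bumping the leftmost entry strictly greater than the inserted value down to the next row. The recording tableau Q records, in position (i, j), the step at which that cell was added to P.
  Insert 5 (step 1): P = [5];  Q = [1]
  Insert 8 (step 2): P = [5, 8];  Q = [1, 2]
  Insert 2 (step 3): P = [2, 8] / [5];  Q = [1, 2] / [3]
  Insert 1 (step 4): P = [1, 8] / [2] / [5];  Q = [1, 2] / [3] / [4]
  Insert 3 (step 5): P = [1, 3] / [2, 8] / [5];  Q = [1, 2] / [3, 5] / [4]
  Insert 6 (step 6): P = [1, 3, 6] / [2, 8] / [5];  Q = [1, 2, 6] / [3, 5] / [4]
  Insert 4 (step 7): P = [1, 3, 4] / [2, 6] / [5, 8];  Q = [1, 2, 6] / [3, 5] / [4, 7]
  Insert 7 (step 8): P = [1, 3, 4, 7] / [2, 6] / [5, 8];  Q = [1, 2, 6, 8] / [3, 5] / [4, 7]
Final shape: (4, 2, 2).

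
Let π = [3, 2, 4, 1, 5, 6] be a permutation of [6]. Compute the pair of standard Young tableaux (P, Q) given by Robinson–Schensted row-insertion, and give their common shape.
P = [1, 4, 5, 6] / [2] / [3];  Q = [1, 3, 5, 6] / [2] / [4];  common shape = (4, 1, 1)

Row-insert the values π_1, π_2, … into P one at a time, bumping the leftmost entry strictly greater than the inserted value down to the next row. The recording tableau Q records, in position (i, j), the step at which that cell was added to P.
  Insert 3 (step 1): P = [3];  Q = [1]
  Insert 2 (step 2): P = [2] / [3];  Q = [1] / [2]
  Insert 4 (step 3): P = [2, 4] / [3];  Q = [1, 3] / [2]
  Insert 1 (step 4): P = [1, 4] / [2] / [3];  Q = [1, 3] / [2] / [4]
  Insert 5 (step 5): P = [1, 4, 5] / [2] / [3];  Q = [1, 3, 5] / [2] / [4]
  Insert 6 (step 6): P = [1, 4, 5, 6] / [2] / [3];  Q = [1, 3, 5, 6] / [2] / [4]
Final shape: (4, 1, 1).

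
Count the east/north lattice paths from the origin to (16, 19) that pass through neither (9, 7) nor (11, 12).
Number of paths = 2602914534

Inclusion–exclusion. Total paths: C(35, 16) = 4059928950. Through P₁: C(16, 9)·C(19, 7) = 576438720. Through P₂: C(23, 11)·C(12, 5) = 1070845776. Since P₁ is strictly southwest of P₂, a monotone path through both must visit P₁ then P₂; paths through both = C(16, 9)·C(7, 2)·C(12, 5) = 190270080. Avoid both = 4059928950 − 576438720 − 1070845776 + 190270080 = 2602914534.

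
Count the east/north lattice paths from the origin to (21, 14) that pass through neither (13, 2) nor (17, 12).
Number of paths = 1529870100

Inclusion–exclusion. Total paths: C(35, 21) = 2319959400. Through P₁: C(15, 13)·C(20, 8) = 13226850. Through P₂: C(29, 17)·C(6, 4) = 778439025. Since P₁ is strictly southwest of P₂, a monotone path through both must visit P₁ then P₂; paths through both = C(15, 13)·C(14, 4)·C(6, 4) = 1576575. Avoid both = 2319959400 − 13226850 − 778439025 + 1576575 = 1529870100.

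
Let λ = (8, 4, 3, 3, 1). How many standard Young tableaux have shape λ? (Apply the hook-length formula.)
# SYT of shape (8, 4, 3, 3, 1) = 23279256

Hook-length formula: f^λ = n! / Π hook(c), product over all cells c of the Young diagram. For λ = (8, 4, 3, 3, 1), n = 19 boxes. Hook lengths by row (left-to-right, top-to-bottom): [12, 10, 9, 6, 4, 3, 2, 1]; [7, 5, 4, 1]; [5, 3, 2]; [4, 2, 1]; [1]. Product of hooks = 5225472000. So f^λ = 19! / 5225472000 = 121645100408832000 / 5225472000 = 23279256.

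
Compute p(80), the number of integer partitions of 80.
p(80) = 15796476

Compute p(n) via the recurrence p(n, m) = p(n, m−1) + p(n−m, m), where p(n, m) counts partitions of n with all parts ≤ m and p(n) = p(n, n). The base cases are p(0, m) = 1 and p(n, 0) = 0 for n > 0. Filling the table yields p(80) = 15796476. (Euler's pentagonal recurrence is an alternative.)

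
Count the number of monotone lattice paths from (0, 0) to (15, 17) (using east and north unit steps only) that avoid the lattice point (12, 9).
Number of paths = 517224270

Total paths from (0, 0) to (15, 17): C(32, 15) = 565722720. Paths through (12, 9): (paths (0, 0) → (12, 9)) × (paths (12, 9) → (15, 17)) = C(21, 12) · C(11, 3) = 293930 · 165 = 48498450. Avoidance count = 565722720 − 48498450 = 517224270.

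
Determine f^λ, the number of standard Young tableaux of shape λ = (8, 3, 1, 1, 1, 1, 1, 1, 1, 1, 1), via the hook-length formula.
# SYT of shape (8, 3, 1, 1, 1, 1, 1, 1, 1, 1, 1) = 2309450

Hook-length formula: f^λ = n! / Π hook(c), product over all cells c of the Young diagram. For λ = (8, 3, 1, 1, 1, 1, 1, 1, 1, 1, 1), n = 20 boxes. Hook lengths by row (left-to-right, top-to-bottom): [18, 8, 7, 5, 4, 3, 2, 1]; [12, 2, 1]; [9]; [8]; [7]; [6]; [5]; [4]; [3]; [2]; [1]. Product of hooks = 1053455155200. So f^λ = 20! / 1053455155200 = 2432902008176640000 / 1053455155200 = 2309450.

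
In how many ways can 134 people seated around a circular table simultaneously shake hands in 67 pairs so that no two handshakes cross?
C_67 = 22033725021956517463358552614056949950

These noncrossing handshakes are counted by the Catalan number C_n = (1/(n + 1)) · C(2n, n). For n = 67: C_67 = (1/68) · C(134, 67) = 1498293301493043187508381577755872596600/68 = 22033725021956517463358552614056949950.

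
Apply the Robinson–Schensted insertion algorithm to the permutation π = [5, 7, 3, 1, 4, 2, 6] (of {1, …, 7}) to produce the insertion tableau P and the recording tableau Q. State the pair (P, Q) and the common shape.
P = [1, 2, 6] / [3, 4] / [5, 7];  Q = [1, 2, 7] / [3, 5] / [4, 6];  common shape = (3, 2, 2)

Row-insert the values π_1, π_2, … into P one at a time, bumping the leftmost entry strictly greater than the inserted value down to the next row. The recording tableau Q records, in position (i, j), the step at which that cell was added to P.
  Insert 5 (step 1): P = [5];  Q = [1]
  Insert 7 (step 2): P = [5, 7];  Q = [1, 2]
  Insert 3 (step 3): P = [3, 7] / [5];  Q = [1, 2] / [3]
  Insert 1 (step 4): P = [1, 7] / [3] / [5];  Q = [1, 2] / [3] / [4]
  Insert 4 (step 5): P = [1, 4] / [3, 7] / [5];  Q = [1, 2] / [3, 5] / [4]
  Insert 2 (step 6): P = [1, 2] / [3, 4] / [5, 7];  Q = [1, 2] / [3, 5] / [4, 6]
  Insert 6 (step 7): P = [1, 2, 6] / [3, 4] / [5, 7];  Q = [1, 2, 7] / [3, 5] / [4, 6]
Final shape: (3, 2, 2).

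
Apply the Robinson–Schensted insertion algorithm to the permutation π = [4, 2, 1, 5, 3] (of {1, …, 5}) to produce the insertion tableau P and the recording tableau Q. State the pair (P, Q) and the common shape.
P = [1, 3] / [2, 5] / [4];  Q = [1, 4] / [2, 5] / [3];  common shape = (2, 2, 1)

Row-insert the values π_1, π_2, … into P one at a time, bumping the leftmost entry strictly greater than the inserted value down to the next row. The recording tableau Q records, in position (i, j), the step at which that cell was added to P.
  Insert 4 (step 1): P = [4];  Q = [1]
  Insert 2 (step 2): P = [2] / [4];  Q = [1] / [2]
  Insert 1 (step 3): P = [1] / [2] / [4];  Q = [1] / [2] / [3]
  Insert 5 (step 4): P = [1, 5] / [2] / [4];  Q = [1, 4] / [2] / [3]
  Insert 3 (step 5): P = [1, 3] / [2, 5] / [4];  Q = [1, 4] / [2, 5] / [3]
Final shape: (2, 2, 1).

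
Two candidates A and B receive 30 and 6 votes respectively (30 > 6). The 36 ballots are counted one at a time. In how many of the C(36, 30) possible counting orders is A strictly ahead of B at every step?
Strict-lead orderings = 1298528

Total orderings of the 36 votes with 30 for A: C(36, 30) = 1947792. By the Bertrand ballot formula (Cycle Lemma / reflection principle), the number of orderings in which A is strictly ahead of B throughout is (p − q)/(p + q) · C(p + q, p) = (30 − 6)/(30 + 6) · 1947792 = 1298528.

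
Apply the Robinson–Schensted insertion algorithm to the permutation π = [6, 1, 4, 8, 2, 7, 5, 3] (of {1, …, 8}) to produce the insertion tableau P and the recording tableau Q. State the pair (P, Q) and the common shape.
P = [1, 2, 3] / [4, 5] / [6, 7] / [8];  Q = [1, 3, 4] / [2, 6] / [5, 7] / [8];  common shape = (3, 2, 2, 1)

Row-insert the values π_1, π_2, … into P one at a time, bumping the leftmost entry strictly greater than the inserted value down to the next row. The recording tableau Q records, in position (i, j), the step at which that cell was added to P.
  Insert 6 (step 1): P = [6];  Q = [1]
  Insert 1 (step 2): P = [1] / [6];  Q = [1] / [2]
  Insert 4 (step 3): P = [1, 4] / [6];  Q = [1, 3] / [2]
  Insert 8 (step 4): P = [1, 4, 8] / [6];  Q = [1, 3, 4] / [2]
  Insert 2 (step 5): P = [1, 2, 8] / [4] / [6];  Q = [1, 3, 4] / [2] / [5]
  Insert 7 (step 6): P = [1, 2, 7] / [4, 8] / [6];  Q = [1, 3, 4] / [2, 6] / [5]
  Insert 5 (step 7): P = [1, 2, 5] / [4, 7] / [6, 8];  Q = [1, 3, 4] / [2, 6] / [5, 7]
  Insert 3 (step 8): P = [1, 2, 3] / [4, 5] / [6, 7] / [8];  Q = [1, 3, 4] / [2, 6] / [5, 7] / [8]
Final shape: (3, 2, 2, 1).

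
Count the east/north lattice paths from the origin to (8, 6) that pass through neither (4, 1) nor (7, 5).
Number of paths = 1139

Inclusion–exclusion. Total paths: C(14, 8) = 3003. Through P₁: C(5, 4)·C(9, 4) = 630. Through P₂: C(12, 7)·C(2, 1) = 1584. Since P₁ is strictly southwest of P₂, a monotone path through both must visit P₁ then P₂; paths through both = C(5, 4)·C(7, 3)·C(2, 1) = 350. Avoid both = 3003 − 630 − 1584 + 350 = 1139.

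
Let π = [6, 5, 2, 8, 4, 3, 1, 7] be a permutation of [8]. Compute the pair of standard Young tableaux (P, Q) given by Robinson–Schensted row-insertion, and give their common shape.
P = [1, 3, 7] / [2, 8] / [4] / [5] / [6];  Q = [1, 4, 8] / [2, 5] / [3] / [6] / [7];  common shape = (3, 2, 1, 1, 1)

Row-insert the values π_1, π_2, … into P one at a time, bumping the leftmost entry strictly greater than the inserted value down to the next row. The recording tableau Q records, in position (i, j), the step at which that cell was added to P.
  Insert 6 (step 1): P = [6];  Q = [1]
  Insert 5 (step 2): P = [5] / [6];  Q = [1] / [2]
  Insert 2 (step 3): P = [2] / [5] / [6];  Q = [1] / [2] / [3]
  Insert 8 (step 4): P = [2, 8] / [5] / [6];  Q = [1, 4] / [2] / [3]
  Insert 4 (step 5): P = [2, 4] / [5, 8] / [6];  Q = [1, 4] / [2, 5] / [3]
  Insert 3 (step 6): P = [2, 3] / [4, 8] / [5] / [6];  Q = [1, 4] / [2, 5] / [3] / [6]
  Insert 1 (step 7): P = [1, 3] / [2, 8] / [4] / [5] / [6];  Q = [1, 4] / [2, 5] / [3] / [6] / [7]
  Insert 7 (step 8): P = [1, 3, 7] / [2, 8] / [4] / [5] / [6];  Q = [1, 4, 8] / [2, 5] / [3] / [6] / [7]
Final shape: (3, 2, 1, 1, 1).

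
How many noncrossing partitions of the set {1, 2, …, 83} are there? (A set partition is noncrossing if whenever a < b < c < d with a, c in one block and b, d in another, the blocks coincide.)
C_83 = 68854441132780194707888052034668647142985206100

These noncrossing partitions are counted by the Catalan number C_n = (1/(n + 1)) · C(2n, n). For n = 83: C_83 = (1/84) · C(166, 83) = 5783773055153536355462596370912166360010757312400/84 = 68854441132780194707888052034668647142985206100.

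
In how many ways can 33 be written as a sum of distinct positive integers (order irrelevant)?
q(33) = 448

A partition into distinct parts is a strictly decreasing sequence summing to n. The recurrence d(n, m) = d(n, m−1) + d(n−m, m−1) (use part m at most once) with q(n) = d(n, n) gives q(33) = 448. (Euler's theorem: # distinct-part partitions = # odd-part partitions.)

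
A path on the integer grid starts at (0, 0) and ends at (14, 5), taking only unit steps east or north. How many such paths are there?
Number of paths = 11628

A monotone lattice path from (0, 0) to (14, 5) consists of 14 east steps and 5 north steps in some order, so it is determined by which 14 of the 19 steps are east. The count is C(19, 14) = 11628.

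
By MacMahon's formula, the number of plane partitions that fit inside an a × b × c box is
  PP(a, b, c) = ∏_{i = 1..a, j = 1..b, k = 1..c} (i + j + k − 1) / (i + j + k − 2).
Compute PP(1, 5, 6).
PP(1, 5, 6) = 462

Evaluate the triple product over i = 1..1, j = 1..5, k = 1..6. The factors are (2/1) · (3/2) · (4/3) · (5/4) · (6/5) · (7/6) · (3/2) · (4/3) · … (30 factors total). The numerators and denominators telescope so the product is an integer; carrying out the multiplication exactly gives PP(1, 5, 6) = 462.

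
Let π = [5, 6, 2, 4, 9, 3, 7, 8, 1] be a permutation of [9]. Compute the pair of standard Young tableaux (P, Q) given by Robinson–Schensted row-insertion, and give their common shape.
P = [1, 3, 7, 8] / [2, 6, 9] / [4] / [5];  Q = [1, 2, 5, 8] / [3, 4, 7] / [6] / [9];  common shape = (4, 3, 1, 1)

Row-insert the values π_1, π_2, … into P one at a time, bumping the leftmost entry strictly greater than the inserted value down to the next row. The recording tableau Q records, in position (i, j), the step at which that cell was added to P.
  Insert 5 (step 1): P = [5];  Q = [1]
  Insert 6 (step 2): P = [5, 6];  Q = [1, 2]
  Insert 2 (step 3): P = [2, 6] / [5];  Q = [1, 2] / [3]
  Insert 4 (step 4): P = [2, 4] / [5, 6];  Q = [1, 2] / [3, 4]
  Insert 9 (step 5): P = [2, 4, 9] / [5, 6];  Q = [1, 2, 5] / [3, 4]
  Insert 3 (step 6): P = [2, 3, 9] / [4, 6] / [5];  Q = [1, 2, 5] / [3, 4] / [6]
  Insert 7 (step 7): P = [2, 3, 7] / [4, 6, 9] / [5];  Q = [1, 2, 5] / [3, 4, 7] / [6]
  Insert 8 (step 8): P = [2, 3, 7, 8] / [4, 6, 9] / [5];  Q = [1, 2, 5, 8] / [3, 4, 7] / [6]
  Insert 1 (step 9): P = [1, 3, 7, 8] / [2, 6, 9] / [4] / [5];  Q = [1, 2, 5, 8] / [3, 4, 7] / [6] / [9]
Final shape: (4, 3, 1, 1).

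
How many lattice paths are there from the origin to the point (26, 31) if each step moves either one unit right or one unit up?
Number of paths = 12220888964329584

A monotone lattice path from (0, 0) to (26, 31) consists of 26 east steps and 31 north steps in some order, so it is determined by which 26 of the 57 steps are east. The count is C(57, 26) = 12220888964329584.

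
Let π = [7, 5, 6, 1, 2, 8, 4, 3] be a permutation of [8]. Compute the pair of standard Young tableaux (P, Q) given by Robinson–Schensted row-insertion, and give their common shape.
P = [1, 2, 3] / [4, 6, 8] / [5] / [7];  Q = [1, 3, 6] / [2, 5, 7] / [4] / [8];  common shape = (3, 3, 1, 1)

Row-insert the values π_1, π_2, … into P one at a time, bumping the leftmost entry strictly greater than the inserted value down to the next row. The recording tableau Q records, in position (i, j), the step at which that cell was added to P.
  Insert 7 (step 1): P = [7];  Q = [1]
  Insert 5 (step 2): P = [5] / [7];  Q = [1] / [2]
  Insert 6 (step 3): P = [5, 6] / [7];  Q = [1, 3] / [2]
  Insert 1 (step 4): P = [1, 6] / [5] / [7];  Q = [1, 3] / [2] / [4]
  Insert 2 (step 5): P = [1, 2] / [5, 6] / [7];  Q = [1, 3] / [2, 5] / [4]
  Insert 8 (step 6): P = [1, 2, 8] / [5, 6] / [7];  Q = [1, 3, 6] / [2, 5] / [4]
  Insert 4 (step 7): P = [1, 2, 4] / [5, 6, 8] / [7];  Q = [1, 3, 6] / [2, 5, 7] / [4]
  Insert 3 (step 8): P = [1, 2, 3] / [4, 6, 8] / [5] / [7];  Q = [1, 3, 6] / [2, 5, 7] / [4] / [8]
Final shape: (3, 3, 1, 1).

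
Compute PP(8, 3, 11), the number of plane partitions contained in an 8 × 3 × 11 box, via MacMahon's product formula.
PP(8, 3, 11) = 4783805983320

Evaluate the triple product over i = 1..8, j = 1..3, k = 1..11. The factors are (2/1) · (3/2) · (4/3) · (5/4) · (6/5) · (7/6) · (8/7) · (9/8) · … (264 factors total). The numerators and denominators telescope so the product is an integer; carrying out the multiplication exactly gives PP(8, 3, 11) = 4783805983320.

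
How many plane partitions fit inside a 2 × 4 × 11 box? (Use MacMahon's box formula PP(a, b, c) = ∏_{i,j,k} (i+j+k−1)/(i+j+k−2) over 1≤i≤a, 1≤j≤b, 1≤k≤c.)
PP(2, 4, 11) = 496860

Evaluate the triple product over i = 1..2, j = 1..4, k = 1..11. The factors are (2/1) · (3/2) · (4/3) · (5/4) · (6/5) · (7/6) · (8/7) · (9/8) · … (88 factors total). The numerators and denominators telescope so the product is an integer; carrying out the multiplication exactly gives PP(2, 4, 11) = 496860.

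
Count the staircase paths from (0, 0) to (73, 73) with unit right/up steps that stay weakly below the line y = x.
C_73 = 79463489365077377841208237632349268884500

These NE paths below the diagonal are counted by the Catalan number C_n = (1/(n + 1)) · C(2n, n). For n = 73: C_73 = (1/74) · C(146, 73) = 5880298213015725960249409584793845897453000/74 = 79463489365077377841208237632349268884500.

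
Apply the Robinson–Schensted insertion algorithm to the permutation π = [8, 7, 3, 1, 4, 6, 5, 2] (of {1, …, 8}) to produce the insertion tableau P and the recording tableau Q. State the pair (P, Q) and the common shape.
P = [1, 2, 5] / [3, 4] / [6] / [7] / [8];  Q = [1, 5, 6] / [2, 7] / [3] / [4] / [8];  common shape = (3, 2, 1, 1, 1)

Row-insert the values π_1, π_2, … into P one at a time, bumping the leftmost entry strictly greater than the inserted value down to the next row. The recording tableau Q records, in position (i, j), the step at which that cell was added to P.
  Insert 8 (step 1): P = [8];  Q = [1]
  Insert 7 (step 2): P = [7] / [8];  Q = [1] / [2]
  Insert 3 (step 3): P = [3] / [7] / [8];  Q = [1] / [2] / [3]
  Insert 1 (step 4): P = [1] / [3] / [7] / [8];  Q = [1] / [2] / [3] / [4]
  Insert 4 (step 5): P = [1, 4] / [3] / [7] / [8];  Q = [1, 5] / [2] / [3] / [4]
  Insert 6 (step 6): P = [1, 4, 6] / [3] / [7] / [8];  Q = [1, 5, 6] / [2] / [3] / [4]
  Insert 5 (step 7): P = [1, 4, 5] / [3, 6] / [7] / [8];  Q = [1, 5, 6] / [2, 7] / [3] / [4]
  Insert 2 (step 8): P = [1, 2, 5] / [3, 4] / [6] / [7] / [8];  Q = [1, 5, 6] / [2, 7] / [3] / [4] / [8]
Final shape: (3, 2, 1, 1, 1).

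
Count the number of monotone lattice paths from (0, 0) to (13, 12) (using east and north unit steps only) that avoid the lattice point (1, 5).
Number of paths = 4897972

Total paths from (0, 0) to (13, 12): C(25, 13) = 5200300. Paths through (1, 5): (paths (0, 0) → (1, 5)) × (paths (1, 5) → (13, 12)) = C(6, 1) · C(19, 12) = 6 · 50388 = 302328. Avoidance count = 5200300 − 302328 = 4897972.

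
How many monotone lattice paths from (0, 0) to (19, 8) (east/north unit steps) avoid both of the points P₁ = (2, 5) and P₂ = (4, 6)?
Number of paths = 2176143

Inclusion–exclusion. Total paths: C(27, 19) = 2220075. Through P₁: C(7, 2)·C(20, 17) = 23940. Through P₂: C(10, 4)·C(17, 15) = 28560. Since P₁ is strictly southwest of P₂, a monotone path through both must visit P₁ then P₂; paths through both = C(7, 2)·C(3, 2)·C(17, 15) = 8568. Avoid both = 2220075 − 23940 − 28560 + 8568 = 2176143.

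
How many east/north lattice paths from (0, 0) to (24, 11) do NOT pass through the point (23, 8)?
Number of paths = 385671000

Total paths from (0, 0) to (24, 11): C(35, 24) = 417225900. Paths through (23, 8): (paths (0, 0) → (23, 8)) × (paths (23, 8) → (24, 11)) = C(31, 23) · C(4, 1) = 7888725 · 4 = 31554900. Avoidance count = 417225900 − 31554900 = 385671000.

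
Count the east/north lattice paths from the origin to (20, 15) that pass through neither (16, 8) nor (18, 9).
Number of paths = 2935786194

Inclusion–exclusion. Total paths: C(35, 20) = 3247943160. Through P₁: C(24, 16)·C(11, 4) = 242705430. Through P₂: C(27, 18)·C(8, 2) = 131231100. Since P₁ is strictly southwest of P₂, a monotone path through both must visit P₁ then P₂; paths through both = C(24, 16)·C(3, 2)·C(8, 2) = 61779564. Avoid both = 3247943160 − 242705430 − 131231100 + 61779564 = 2935786194.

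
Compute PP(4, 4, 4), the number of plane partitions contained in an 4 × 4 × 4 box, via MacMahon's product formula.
PP(4, 4, 4) = 232848

Evaluate the triple product over i = 1..4, j = 1..4, k = 1..4. The factors are (2/1) · (3/2) · (4/3) · (5/4) · (3/2) · (4/3) · (5/4) · (6/5) · … (64 factors total). The numerators and denominators telescope so the product is an integer; carrying out the multiplication exactly gives PP(4, 4, 4) = 232848.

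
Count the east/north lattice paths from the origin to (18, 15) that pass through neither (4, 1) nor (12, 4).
Number of paths = 824261200

Inclusion–exclusion. Total paths: C(33, 18) = 1037158320. Through P₁: C(5, 4)·C(28, 14) = 200583000. Through P₂: C(16, 12)·C(17, 6) = 22524320. Since P₁ is strictly southwest of P₂, a monotone path through both must visit P₁ then P₂; paths through both = C(5, 4)·C(11, 8)·C(17, 6) = 10210200. Avoid both = 1037158320 − 200583000 − 22524320 + 10210200 = 824261200.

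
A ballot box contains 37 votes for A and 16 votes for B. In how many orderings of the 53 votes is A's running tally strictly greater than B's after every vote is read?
Strict-lead orderings = 5881813095795

Total orderings of the 53 votes with 37 for A: C(53, 37) = 14844575908435. By the Bertrand ballot formula (Cycle Lemma / reflection principle), the number of orderings in which A is strictly ahead of B throughout is (p − q)/(p + q) · C(p + q, p) = (37 − 16)/(37 + 16) · 14844575908435 = 5881813095795.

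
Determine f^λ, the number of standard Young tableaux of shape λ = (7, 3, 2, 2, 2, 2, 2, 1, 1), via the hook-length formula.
# SYT of shape (7, 3, 2, 2, 2, 2, 2, 1, 1) = 384107724

Hook-length formula: f^λ = n! / Π hook(c), product over all cells c of the Young diagram. For λ = (7, 3, 2, 2, 2, 2, 2, 1, 1), n = 22 boxes. Hook lengths by row (left-to-right, top-to-bottom): [15, 12, 6, 4, 3, 2, 1]; [10, 7, 1]; [8, 5]; [7, 4]; [6, 3]; [5, 2]; [4, 1]; [2]; [1]. Product of hooks = 2926264320000. So f^λ = 22! / 2926264320000 = 1124000727777607680000 / 2926264320000 = 384107724.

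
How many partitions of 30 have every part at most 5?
p(30, parts ≤ 5) = 674

Use the recurrence p(n, m) = p(n, m−1) + p(n−m, m): either the largest part is < m (count p(n, m−1)) or the largest part is exactly m (remove one copy of m, count p(n−m, m)). With p(0, ·) = 1 this gives p(30, parts ≤ 5) = 674. (By conjugating Young diagrams, this also counts partitions of 30 into at most 5 parts.)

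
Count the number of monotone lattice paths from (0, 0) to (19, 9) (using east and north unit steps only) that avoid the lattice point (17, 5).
Number of paths = 6511890

Total paths from (0, 0) to (19, 9): C(28, 19) = 6906900. Paths through (17, 5): (paths (0, 0) → (17, 5)) × (paths (17, 5) → (19, 9)) = C(22, 17) · C(6, 2) = 26334 · 15 = 395010. Avoidance count = 6906900 − 395010 = 6511890.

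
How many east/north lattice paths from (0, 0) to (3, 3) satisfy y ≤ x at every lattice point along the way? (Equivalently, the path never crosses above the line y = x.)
Number of paths = 5

By the reflection principle (André's argument), the number of monotone paths to (3, 3) with n ≤ m that never go above y = x is C(6, 3) − C(6, 4) = 20 − 15 = 5.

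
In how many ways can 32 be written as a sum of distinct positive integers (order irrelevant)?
q(32) = 390

A partition into distinct parts is a strictly decreasing sequence summing to n. The recurrence d(n, m) = d(n, m−1) + d(n−m, m−1) (use part m at most once) with q(n) = d(n, n) gives q(32) = 390. (Euler's theorem: # distinct-part partitions = # odd-part partitions.)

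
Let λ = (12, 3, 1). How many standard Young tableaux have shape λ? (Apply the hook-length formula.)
# SYT of shape (12, 3, 1) = 3900

Hook-length formula: f^λ = n! / Π hook(c), product over all cells c of the Young diagram. For λ = (12, 3, 1), n = 16 boxes. Hook lengths by row (left-to-right, top-to-bottom): [14, 12, 11, 9, 8, 7, 6, 5, 4, 3, 2, 1]; [4, 2, 1]; [1]. Product of hooks = 5364817920. So f^λ = 16! / 5364817920 = 20922789888000 / 5364817920 = 3900.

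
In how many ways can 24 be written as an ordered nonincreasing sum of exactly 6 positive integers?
p(24, 6 parts) = 199

Partitions of n into exactly k parts are in bijection with partitions of n − k into at most k parts (subtract 1 from each part). So p(24, exactly 6) = p(18, parts ≤ 6). Computing via the recurrence p(m, j) = p(m, j−1) + p(m−j, j) gives 199.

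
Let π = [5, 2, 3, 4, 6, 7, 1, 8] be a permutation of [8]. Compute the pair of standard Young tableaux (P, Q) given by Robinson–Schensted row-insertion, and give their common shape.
P = [1, 3, 4, 6, 7, 8] / [2] / [5];  Q = [1, 3, 4, 5, 6, 8] / [2] / [7];  common shape = (6, 1, 1)

Row-insert the values π_1, π_2, … into P one at a time, bumping the leftmost entry strictly greater than the inserted value down to the next row. The recording tableau Q records, in position (i, j), the step at which that cell was added to P.
  Insert 5 (step 1): P = [5];  Q = [1]
  Insert 2 (step 2): P = [2] / [5];  Q = [1] / [2]
  Insert 3 (step 3): P = [2, 3] / [5];  Q = [1, 3] / [2]
  Insert 4 (step 4): P = [2, 3, 4] / [5];  Q = [1, 3, 4] / [2]
  Insert 6 (step 5): P = [2, 3, 4, 6] / [5];  Q = [1, 3, 4, 5] / [2]
  Insert 7 (step 6): P = [2, 3, 4, 6, 7] / [5];  Q = [1, 3, 4, 5, 6] / [2]
  Insert 1 (step 7): P = [1, 3, 4, 6, 7] / [2] / [5];  Q = [1, 3, 4, 5, 6] / [2] / [7]
  Insert 8 (step 8): P = [1, 3, 4, 6, 7, 8] / [2] / [5];  Q = [1, 3, 4, 5, 6, 8] / [2] / [7]
Final shape: (6, 1, 1).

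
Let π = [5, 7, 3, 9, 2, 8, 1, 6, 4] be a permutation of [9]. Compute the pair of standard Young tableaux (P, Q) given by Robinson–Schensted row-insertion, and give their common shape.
P = [1, 4, 8] / [2, 6] / [3, 7] / [5, 9];  Q = [1, 2, 4] / [3, 6] / [5, 8] / [7, 9];  common shape = (3, 2, 2, 2)

Row-insert the values π_1, π_2, … into P one at a time, bumping the leftmost entry strictly greater than the inserted value down to the next row. The recording tableau Q records, in position (i, j), the step at which that cell was added to P.
  Insert 5 (step 1): P = [5];  Q = [1]
  Insert 7 (step 2): P = [5, 7];  Q = [1, 2]
  Insert 3 (step 3): P = [3, 7] / [5];  Q = [1, 2] / [3]
  Insert 9 (step 4): P = [3, 7, 9] / [5];  Q = [1, 2, 4] / [3]
  Insert 2 (step 5): P = [2, 7, 9] / [3] / [5];  Q = [1, 2, 4] / [3] / [5]
  Insert 8 (step 6): P = [2, 7, 8] / [3, 9] / [5];  Q = [1, 2, 4] / [3, 6] / [5]
  Insert 1 (step 7): P = [1, 7, 8] / [2, 9] / [3] / [5];  Q = [1, 2, 4] / [3, 6] / [5] / [7]
  Insert 6 (step 8): P = [1, 6, 8] / [2, 7] / [3, 9] / [5];  Q = [1, 2, 4] / [3, 6] / [5, 8] / [7]
  Insert 4 (step 9): P = [1, 4, 8] / [2, 6] / [3, 7] / [5, 9];  Q = [1, 2, 4] / [3, 6] / [5, 8] / [7, 9]
Final shape: (3, 2, 2, 2).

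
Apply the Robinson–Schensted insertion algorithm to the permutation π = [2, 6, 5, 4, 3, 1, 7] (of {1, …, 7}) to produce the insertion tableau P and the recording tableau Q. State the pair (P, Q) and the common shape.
P = [1, 3, 7] / [2] / [4] / [5] / [6];  Q = [1, 2, 7] / [3] / [4] / [5] / [6];  common shape = (3, 1, 1, 1, 1)

Row-insert the values π_1, π_2, … into P one at a time, bumping the leftmost entry strictly greater than the inserted value down to the next row. The recording tableau Q records, in position (i, j), the step at which that cell was added to P.
  Insert 2 (step 1): P = [2];  Q = [1]
  Insert 6 (step 2): P = [2, 6];  Q = [1, 2]
  Insert 5 (step 3): P = [2, 5] / [6];  Q = [1, 2] / [3]
  Insert 4 (step 4): P = [2, 4] / [5] / [6];  Q = [1, 2] / [3] / [4]
  Insert 3 (step 5): P = [2, 3] / [4] / [5] / [6];  Q = [1, 2] / [3] / [4] / [5]
  Insert 1 (step 6): P = [1, 3] / [2] / [4] / [5] / [6];  Q = [1, 2] / [3] / [4] / [5] / [6]
  Insert 7 (step 7): P = [1, 3, 7] / [2] / [4] / [5] / [6];  Q = [1, 2, 7] / [3] / [4] / [5] / [6]
Final shape: (3, 1, 1, 1, 1).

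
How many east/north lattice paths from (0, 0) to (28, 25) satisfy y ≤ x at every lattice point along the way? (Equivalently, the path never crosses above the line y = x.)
Number of paths = 124680849918352

By the reflection principle (André's argument), the number of monotone paths to (28, 25) with n ≤ m that never go above y = x is C(53, 28) − C(53, 29) = 903936161908052 − 779255311989700 = 124680849918352.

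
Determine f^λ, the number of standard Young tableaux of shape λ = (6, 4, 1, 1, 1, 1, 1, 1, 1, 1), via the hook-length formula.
# SYT of shape (6, 4, 1, 1, 1, 1, 1, 1, 1, 1) = 612612

Hook-length formula: f^λ = n! / Π hook(c), product over all cells c of the Young diagram. For λ = (6, 4, 1, 1, 1, 1, 1, 1, 1, 1), n = 18 boxes. Hook lengths by row (left-to-right, top-to-bottom): [15, 6, 5, 4, 2, 1]; [12, 3, 2, 1]; [8]; [7]; [6]; [5]; [4]; [3]; [2]; [1]. Product of hooks = 10450944000. So f^λ = 18! / 10450944000 = 6402373705728000 / 10450944000 = 612612.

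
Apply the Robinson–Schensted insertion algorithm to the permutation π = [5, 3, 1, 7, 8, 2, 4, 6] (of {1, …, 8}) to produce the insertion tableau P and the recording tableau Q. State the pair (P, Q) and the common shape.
P = [1, 2, 4, 6] / [3, 7, 8] / [5];  Q = [1, 4, 5, 8] / [2, 6, 7] / [3];  common shape = (4, 3, 1)

Row-insert the values π_1, π_2, … into P one at a time, bumping the leftmost entry strictly greater than the inserted value down to the next row. The recording tableau Q records, in position (i, j), the step at which that cell was added to P.
  Insert 5 (step 1): P = [5];  Q = [1]
  Insert 3 (step 2): P = [3] / [5];  Q = [1] / [2]
  Insert 1 (step 3): P = [1] / [3] / [5];  Q = [1] / [2] / [3]
  Insert 7 (step 4): P = [1, 7] / [3] / [5];  Q = [1, 4] / [2] / [3]
  Insert 8 (step 5): P = [1, 7, 8] / [3] / [5];  Q = [1, 4, 5] / [2] / [3]
  Insert 2 (step 6): P = [1, 2, 8] / [3, 7] / [5];  Q = [1, 4, 5] / [2, 6] / [3]
  Insert 4 (step 7): P = [1, 2, 4] / [3, 7, 8] / [5];  Q = [1, 4, 5] / [2, 6, 7] / [3]
  Insert 6 (step 8): P = [1, 2, 4, 6] / [3, 7, 8] / [5];  Q = [1, 4, 5, 8] / [2, 6, 7] / [3]
Final shape: (4, 3, 1).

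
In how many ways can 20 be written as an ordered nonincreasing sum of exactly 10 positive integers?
p(20, 10 parts) = 42

Partitions of n into exactly k parts are in bijection with partitions of n − k into at most k parts (subtract 1 from each part). So p(20, exactly 10) = p(10, parts ≤ 10). Computing via the recurrence p(m, j) = p(m, j−1) + p(m−j, j) gives 42.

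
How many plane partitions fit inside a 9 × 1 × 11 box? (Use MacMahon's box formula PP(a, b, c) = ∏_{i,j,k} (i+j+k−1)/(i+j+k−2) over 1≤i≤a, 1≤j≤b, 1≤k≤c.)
PP(9, 1, 11) = 167960

Evaluate the triple product over i = 1..9, j = 1..1, k = 1..11. The factors are (2/1) · (3/2) · (4/3) · (5/4) · (6/5) · (7/6) · (8/7) · (9/8) · … (99 factors total). The numerators and denominators telescope so the product is an integer; carrying out the multiplication exactly gives PP(9, 1, 11) = 167960.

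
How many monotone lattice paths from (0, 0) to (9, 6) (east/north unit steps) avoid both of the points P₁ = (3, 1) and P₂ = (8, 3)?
Number of paths = 2833

Inclusion–exclusion. Total paths: C(15, 9) = 5005. Through P₁: C(4, 3)·C(11, 6) = 1848. Through P₂: C(11, 8)·C(4, 1) = 660. Since P₁ is strictly southwest of P₂, a monotone path through both must visit P₁ then P₂; paths through both = C(4, 3)·C(7, 5)·C(4, 1) = 336. Avoid both = 5005 − 1848 − 660 + 336 = 2833.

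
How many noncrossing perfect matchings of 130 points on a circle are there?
C_65 = 1440418573150919668872489894243865350

These noncrossing handshakes are counted by the Catalan number C_n = (1/(n + 1)) · C(2n, n). For n = 65: C_65 = (1/66) · C(130, 65) = 95067625827960698145584333020095113100/66 = 1440418573150919668872489894243865350.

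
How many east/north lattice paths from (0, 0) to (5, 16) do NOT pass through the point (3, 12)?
Number of paths = 13524

Total paths from (0, 0) to (5, 16): C(21, 5) = 20349. Paths through (3, 12): (paths (0, 0) → (3, 12)) × (paths (3, 12) → (5, 16)) = C(15, 3) · C(6, 2) = 455 · 15 = 6825. Avoidance count = 20349 − 6825 = 13524.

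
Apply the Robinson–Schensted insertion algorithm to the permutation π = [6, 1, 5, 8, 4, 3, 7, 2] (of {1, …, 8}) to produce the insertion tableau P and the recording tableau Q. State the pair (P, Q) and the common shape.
P = [1, 2, 7] / [3, 8] / [4] / [5] / [6];  Q = [1, 3, 4] / [2, 7] / [5] / [6] / [8];  common shape = (3, 2, 1, 1, 1)

Row-insert the values π_1, π_2, … into P one at a time, bumping the leftmost entry strictly greater than the inserted value down to the next row. The recording tableau Q records, in position (i, j), the step at which that cell was added to P.
  Insert 6 (step 1): P = [6];  Q = [1]
  Insert 1 (step 2): P = [1] / [6];  Q = [1] / [2]
  Insert 5 (step 3): P = [1, 5] / [6];  Q = [1, 3] / [2]
  Insert 8 (step 4): P = [1, 5, 8] / [6];  Q = [1, 3, 4] / [2]
  Insert 4 (step 5): P = [1, 4, 8] / [5] / [6];  Q = [1, 3, 4] / [2] / [5]
  Insert 3 (step 6): P = [1, 3, 8] / [4] / [5] / [6];  Q = [1, 3, 4] / [2] / [5] / [6]
  Insert 7 (step 7): P = [1, 3, 7] / [4, 8] / [5] / [6];  Q = [1, 3, 4] / [2, 7] / [5] / [6]
  Insert 2 (step 8): P = [1, 2, 7] / [3, 8] / [4] / [5] / [6];  Q = [1, 3, 4] / [2, 7] / [5] / [6] / [8]
Final shape: (3, 2, 1, 1, 1).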